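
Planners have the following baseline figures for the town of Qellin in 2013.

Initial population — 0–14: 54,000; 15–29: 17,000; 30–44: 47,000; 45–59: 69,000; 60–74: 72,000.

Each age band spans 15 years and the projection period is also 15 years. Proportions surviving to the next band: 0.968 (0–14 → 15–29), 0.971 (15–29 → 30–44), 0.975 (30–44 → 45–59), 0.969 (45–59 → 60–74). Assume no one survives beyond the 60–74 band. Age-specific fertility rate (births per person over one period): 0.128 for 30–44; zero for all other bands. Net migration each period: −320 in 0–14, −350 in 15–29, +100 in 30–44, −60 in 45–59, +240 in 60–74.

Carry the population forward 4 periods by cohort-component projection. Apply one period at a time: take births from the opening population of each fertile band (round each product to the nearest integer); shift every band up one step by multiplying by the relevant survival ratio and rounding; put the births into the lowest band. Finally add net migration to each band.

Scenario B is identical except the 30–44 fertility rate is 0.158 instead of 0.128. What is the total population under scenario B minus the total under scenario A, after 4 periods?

Numbering the groups 1..5 from youngest to oldest:
Period 1:
Births: 47000 × 0.128 = 6016
Group 2: 54000 × 0.968 = 52272
Group 3: 17000 × 0.971 = 16507
Group 4: 47000 × 0.975 = 45825
Group 5: 69000 × 0.969 = 66861
Net migration: Group 1 − 320 → 5696; Group 2 − 350 → 51922; Group 3 + 100 → 16607; Group 4 − 60 → 45765; Group 5 + 240 → 67101
Giving 5696 / 51922 / 16607 / 45765 / 67101.
Period 2:
Births: 16607 × 0.128 = 2126
Group 2: 5696 × 0.968 = 5514
Group 3: 51922 × 0.971 = 50416
Group 4: 16607 × 0.975 = 16192
Group 5: 45765 × 0.969 = 44346
Net migration: Group 1 − 320 → 1806; Group 2 − 350 → 5164; Group 3 + 100 → 50516; Group 4 − 60 → 16132; Group 5 + 240 → 44586
Giving 1806 / 5164 / 50516 / 16132 / 44586.
Period 3:
Births: 50516 × 0.128 = 6466
Group 2: 1806 × 0.968 = 1748
Group 3: 5164 × 0.971 = 5014
Group 4: 50516 × 0.975 = 49253
Group 5: 16132 × 0.969 = 15632
Net migration: Group 1 − 320 → 6146; Group 2 − 350 → 1398; Group 3 + 100 → 5114; Group 4 − 60 → 49193; Group 5 + 240 → 15872
Giving 6146 / 1398 / 5114 / 49193 / 15872.
Period 4:
Births: 5114 × 0.128 = 655
Group 2: 6146 × 0.968 = 5949
Group 3: 1398 × 0.971 = 1357
Group 4: 5114 × 0.975 = 4986
Group 5: 49193 × 0.969 = 47668
Net migration: Group 1 − 320 → 335; Group 2 − 350 → 5599; Group 3 + 100 → 1457; Group 4 − 60 → 4926; Group 5 + 240 → 47908
Giving 335 / 5599 / 1457 / 4926 / 47908.
Scenario A total after 4 periods: 60225
Scenario B projection —
Period 1:
Births: 47000 × 0.158 = 7426
Group 2: 54000 × 0.968 = 52272
Group 3: 17000 × 0.971 = 16507
Group 4: 47000 × 0.975 = 45825
Group 5: 69000 × 0.969 = 66861
Net migration: Group 1 − 320 → 7106; Group 2 − 350 → 51922; Group 3 + 100 → 16607; Group 4 − 60 → 45765; Group 5 + 240 → 67101
Giving 7106 / 51922 / 16607 / 45765 / 67101.
Period 2:
Births: 16607 × 0.158 = 2624
Group 2: 7106 × 0.968 = 6879
Group 3: 51922 × 0.971 = 50416
Group 4: 16607 × 0.975 = 16192
Group 5: 45765 × 0.969 = 44346
Net migration: Group 1 − 320 → 2304; Group 2 − 350 → 6529; Group 3 + 100 → 50516; Group 4 − 60 → 16132; Group 5 + 240 → 44586
Giving 2304 / 6529 / 50516 / 16132 / 44586.
Period 3:
Births: 50516 × 0.158 = 7982
Group 2: 2304 × 0.968 = 2230
Group 3: 6529 × 0.971 = 6340
Group 4: 50516 × 0.975 = 49253
Group 5: 16132 × 0.969 = 15632
Net migration: Group 1 − 320 → 7662; Group 2 − 350 → 1880; Group 3 + 100 → 6440; Group 4 − 60 → 49193; Group 5 + 240 → 15872
Giving 7662 / 1880 / 6440 / 49193 / 15872.
Period 4:
Births: 6440 × 0.158 = 1018
Group 2: 7662 × 0.968 = 7417
Group 3: 1880 × 0.971 = 1825
Group 4: 6440 × 0.975 = 6279
Group 5: 49193 × 0.969 = 47668
Net migration: Group 1 − 320 → 698; Group 2 − 350 → 7067; Group 3 + 100 → 1925; Group 4 − 60 → 6219; Group 5 + 240 → 47908
Giving 698 / 7067 / 1925 / 6219 / 47908.
Scenario B total after 4 periods: 63817
Difference B − A = 63817 − 60225 = 3592

3592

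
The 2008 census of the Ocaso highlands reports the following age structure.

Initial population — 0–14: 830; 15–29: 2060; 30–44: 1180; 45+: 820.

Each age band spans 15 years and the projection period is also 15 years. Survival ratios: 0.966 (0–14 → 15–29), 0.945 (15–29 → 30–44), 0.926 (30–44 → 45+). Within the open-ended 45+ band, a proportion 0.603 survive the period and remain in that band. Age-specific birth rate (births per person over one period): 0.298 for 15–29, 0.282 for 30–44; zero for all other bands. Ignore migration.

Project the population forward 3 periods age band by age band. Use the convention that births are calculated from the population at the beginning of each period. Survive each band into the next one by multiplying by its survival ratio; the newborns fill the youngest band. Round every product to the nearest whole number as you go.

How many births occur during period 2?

788

— Period 1 —
Births: 2060 × 0.298 = 614  |  1180 × 0.282 = 333 → total 947
15–29: 830 × 0.966 = 802
30–44: 2060 × 0.945 = 1947
45+: 1180 × 0.926 + 820 × 0.603 = 1093 + 494 = 1587
Population now: 0–14=947, 15–29=802, 30–44=1947, 45+=1587
— Period 2 —
Births: 802 × 0.298 = 239  |  1947 × 0.282 = 549 → total 788
15–29: 947 × 0.966 = 915
30–44: 802 × 0.945 = 758
45+: 1947 × 0.926 + 1587 × 0.603 = 1803 + 957 = 2760
Population now: 0–14=788, 15–29=915, 30–44=758, 45+=2760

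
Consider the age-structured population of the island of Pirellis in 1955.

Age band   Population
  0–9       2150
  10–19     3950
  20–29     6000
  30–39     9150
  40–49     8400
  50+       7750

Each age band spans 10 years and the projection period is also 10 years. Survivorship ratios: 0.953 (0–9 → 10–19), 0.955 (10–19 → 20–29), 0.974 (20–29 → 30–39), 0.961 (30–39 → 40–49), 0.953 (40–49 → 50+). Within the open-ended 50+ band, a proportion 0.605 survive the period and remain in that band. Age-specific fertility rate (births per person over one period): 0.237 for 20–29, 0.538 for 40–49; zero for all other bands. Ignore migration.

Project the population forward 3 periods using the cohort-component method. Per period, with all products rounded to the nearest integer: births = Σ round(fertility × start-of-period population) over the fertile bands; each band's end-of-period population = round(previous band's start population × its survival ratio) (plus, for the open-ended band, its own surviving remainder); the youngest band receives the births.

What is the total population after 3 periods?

(Bands numbered youngest = 1 to oldest = 6.)
Period 1.
Births: 6000 × 0.237 = 1422 ; 8400 × 0.538 = 4519 ⇒ total 5941
Band 2: 2150 × 0.953 = 2049
Band 3: 3950 × 0.955 = 3772
Band 4: 6000 × 0.974 = 5844
Band 5: 9150 × 0.961 = 8793
Band 6: 8400 × 0.953 + 7750 × 0.605 = 8005 + 4689 = 12694
Population now: 0–9=5941, 10–19=2049, 20–29=3772, 30–39=5844, 40–49=8793, 50+=12694
Period 2.
Births: 3772 × 0.237 = 894 ; 8793 × 0.538 = 4731 ⇒ total 5625
Band 2: 5941 × 0.953 = 5662
Band 3: 2049 × 0.955 = 1957
Band 4: 3772 × 0.974 = 3674
Band 5: 5844 × 0.961 = 5616
Band 6: 8793 × 0.953 + 12694 × 0.605 = 8380 + 7680 = 16060
Population now: 0–9=5625, 10–19=5662, 20–29=1957, 30–39=3674, 40–49=5616, 50+=16060
Period 3.
Births: 1957 × 0.237 = 464 ; 5616 × 0.538 = 3021 ⇒ total 3485
Band 2: 5625 × 0.953 = 5361
Band 3: 5662 × 0.955 = 5407
Band 4: 1957 × 0.974 = 1906
Band 5: 3674 × 0.961 = 3531
Band 6: 5616 × 0.953 + 16060 × 0.605 = 5352 + 9716 = 15068
Population now: 0–9=3485, 10–19=5361, 20–29=5407, 30–39=1906, 40–49=3531, 50+=15068
Total after period 3: 3485 + 5361 + 5407 + 1906 + 3531 + 15068 = 34758

34758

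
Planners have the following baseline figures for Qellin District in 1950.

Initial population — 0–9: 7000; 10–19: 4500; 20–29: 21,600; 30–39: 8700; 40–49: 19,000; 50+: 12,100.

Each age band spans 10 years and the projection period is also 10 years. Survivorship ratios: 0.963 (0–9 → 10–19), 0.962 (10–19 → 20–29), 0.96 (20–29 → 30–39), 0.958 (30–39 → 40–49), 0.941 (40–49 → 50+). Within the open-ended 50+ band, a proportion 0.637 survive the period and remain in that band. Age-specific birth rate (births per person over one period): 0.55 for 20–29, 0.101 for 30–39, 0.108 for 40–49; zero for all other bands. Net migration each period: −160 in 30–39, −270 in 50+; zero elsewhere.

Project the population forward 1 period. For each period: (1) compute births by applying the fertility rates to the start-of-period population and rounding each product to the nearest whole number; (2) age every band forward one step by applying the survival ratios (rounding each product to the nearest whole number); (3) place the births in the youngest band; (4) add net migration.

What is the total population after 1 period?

80109

[period 1]
Births: 21600 × 0.55 = 11880, 8700 × 0.101 = 879, 19000 × 0.108 = 2052 — total 14811
10–19: 7000 × 0.963 = 6741
20–29: 4500 × 0.962 = 4329
30–39: 21600 × 0.96 = 20736
40–49: 8700 × 0.958 = 8335
50+: 19000 × 0.941 + 12100 × 0.637 = 17879 + 7708 = 25587
Net migration: 30–39 − 160 → 20576; 50+ − 270 → 25317
End of period: [14811, 6741, 4329, 20576, 8335, 25317]
Total after period 1: 14811 + 6741 + 4329 + 20576 + 8335 + 25317 = 80109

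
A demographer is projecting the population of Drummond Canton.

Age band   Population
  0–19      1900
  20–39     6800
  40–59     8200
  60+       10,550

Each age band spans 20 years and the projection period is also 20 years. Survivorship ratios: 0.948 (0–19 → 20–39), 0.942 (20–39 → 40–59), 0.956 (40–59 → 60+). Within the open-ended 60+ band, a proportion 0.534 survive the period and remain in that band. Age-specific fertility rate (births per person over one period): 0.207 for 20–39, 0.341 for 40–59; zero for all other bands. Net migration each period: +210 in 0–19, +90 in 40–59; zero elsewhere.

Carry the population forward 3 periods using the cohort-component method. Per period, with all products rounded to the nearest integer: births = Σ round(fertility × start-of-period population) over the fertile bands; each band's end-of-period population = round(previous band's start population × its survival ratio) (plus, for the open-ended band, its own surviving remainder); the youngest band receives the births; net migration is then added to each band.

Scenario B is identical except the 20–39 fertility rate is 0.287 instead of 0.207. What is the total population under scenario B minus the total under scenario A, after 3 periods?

Numbering the groups 1..4 from youngest to oldest:
After projecting period 1:
Births: 6800 × 0.207 = 1408 ; 8200 × 0.341 = 2796 — total 4204
Group 2: 1900 × 0.948 = 1801
Group 3: 6800 × 0.942 = 6406
Group 4: 8200 × 0.956 + 10550 × 0.534 = 7839 + 5634 = 13473
Net migration: Group 1 + 210 → 4414; Group 3 + 90 → 6496
End of period: [4414, 1801, 6496, 13473]
After projecting period 2:
Births: 1801 × 0.207 = 373 ; 6496 × 0.341 = 2215 — total 2588
Group 2: 4414 × 0.948 = 4184
Group 3: 1801 × 0.942 = 1697
Group 4: 6496 × 0.956 + 13473 × 0.534 = 6210 + 7195 = 13405
Net migration: Group 1 + 210 → 2798; Group 3 + 90 → 1787
End of period: [2798, 4184, 1787, 13405]
After projecting period 3:
Births: 4184 × 0.207 = 866 ; 1787 × 0.341 = 609 — total 1475
Group 2: 2798 × 0.948 = 2653
Group 3: 4184 × 0.942 = 3941
Group 4: 1787 × 0.956 + 13405 × 0.534 = 1708 + 7158 = 8866
Net migration: Group 1 + 210 → 1685; Group 3 + 90 → 4031
End of period: [1685, 2653, 4031, 8866]
Scenario A total after 3 periods: 17235
Scenario B projection —
After projecting period 1:
Births: 6800 × 0.287 = 1952 ; 8200 × 0.341 = 2796 — total 4748
Group 2: 1900 × 0.948 = 1801
Group 3: 6800 × 0.942 = 6406
Group 4: 8200 × 0.956 + 10550 × 0.534 = 7839 + 5634 = 13473
Net migration: Group 1 + 210 → 4958; Group 3 + 90 → 6496
End of period: [4958, 1801, 6496, 13473]
After projecting period 2:
Births: 1801 × 0.287 = 517 ; 6496 × 0.341 = 2215 — total 2732
Group 2: 4958 × 0.948 = 4700
Group 3: 1801 × 0.942 = 1697
Group 4: 6496 × 0.956 + 13473 × 0.534 = 6210 + 7195 = 13405
Net migration: Group 1 + 210 → 2942; Group 3 + 90 → 1787
End of period: [2942, 4700, 1787, 13405]
After projecting period 3:
Births: 4700 × 0.287 = 1349 ; 1787 × 0.341 = 609 — total 1958
Group 2: 2942 × 0.948 = 2789
Group 3: 4700 × 0.942 = 4427
Group 4: 1787 × 0.956 + 13405 × 0.534 = 1708 + 7158 = 8866
Net migration: Group 1 + 210 → 2168; Group 3 + 90 → 4517
End of period: [2168, 2789, 4517, 8866]
Scenario B total after 3 periods: 18340
Difference B − A = 18340 − 17235 = 1105

1105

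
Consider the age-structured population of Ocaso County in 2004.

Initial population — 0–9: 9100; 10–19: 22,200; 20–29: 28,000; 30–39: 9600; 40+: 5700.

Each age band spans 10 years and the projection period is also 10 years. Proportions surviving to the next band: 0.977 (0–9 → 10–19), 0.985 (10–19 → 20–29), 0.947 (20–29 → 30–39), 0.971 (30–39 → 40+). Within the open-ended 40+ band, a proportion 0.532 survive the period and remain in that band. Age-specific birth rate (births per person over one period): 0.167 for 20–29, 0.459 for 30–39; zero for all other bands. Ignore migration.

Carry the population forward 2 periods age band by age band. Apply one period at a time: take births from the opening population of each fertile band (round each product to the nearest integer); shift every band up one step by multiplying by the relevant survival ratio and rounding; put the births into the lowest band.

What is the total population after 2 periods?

Call the bands 1 to 5, youngest first.
Period 1.
Births: 28000 × 0.167 = 4676  |  9600 × 0.459 = 4406 ⇒ total 9082
Band 2: 9100 × 0.977 = 8891
Band 3: 22200 × 0.985 = 21867
Band 4: 28000 × 0.947 = 26516
Band 5: 9600 × 0.971 + 5700 × 0.532 = 9322 + 3032 = 12354
End of period: [9082, 8891, 21867, 26516, 12354]
Period 2.
Births: 21867 × 0.167 = 3652  |  26516 × 0.459 = 12171 ⇒ total 15823
Band 2: 9082 × 0.977 = 8873
Band 3: 8891 × 0.985 = 8758
Band 4: 21867 × 0.947 = 20708
Band 5: 26516 × 0.971 + 12354 × 0.532 = 25747 + 6572 = 32319
End of period: [15823, 8873, 8758, 20708, 32319]
Total after period 2: 15823 + 8873 + 8758 + 20708 + 32319 = 86481

86481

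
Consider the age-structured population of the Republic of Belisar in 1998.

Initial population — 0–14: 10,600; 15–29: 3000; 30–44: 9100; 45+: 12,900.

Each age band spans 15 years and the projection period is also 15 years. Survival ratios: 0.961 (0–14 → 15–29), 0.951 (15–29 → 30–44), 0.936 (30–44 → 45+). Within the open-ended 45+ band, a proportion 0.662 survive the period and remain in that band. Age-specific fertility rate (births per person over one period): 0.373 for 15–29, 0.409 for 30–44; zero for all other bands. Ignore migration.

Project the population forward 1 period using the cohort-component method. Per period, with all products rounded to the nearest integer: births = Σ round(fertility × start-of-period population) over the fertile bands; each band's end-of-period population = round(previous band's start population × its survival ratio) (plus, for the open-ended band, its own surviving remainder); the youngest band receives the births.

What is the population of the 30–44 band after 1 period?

After projecting period 1:
Births: 3000 × 0.373 = 1119 ; 9100 × 0.409 = 3722 — total 4841
15–29: 10600 × 0.961 = 10187
30–44: 3000 × 0.951 = 2853
45+: 9100 × 0.936 + 12900 × 0.662 = 8518 + 8540 = 17058
End of period: [4841, 10187, 2853, 17058]

2853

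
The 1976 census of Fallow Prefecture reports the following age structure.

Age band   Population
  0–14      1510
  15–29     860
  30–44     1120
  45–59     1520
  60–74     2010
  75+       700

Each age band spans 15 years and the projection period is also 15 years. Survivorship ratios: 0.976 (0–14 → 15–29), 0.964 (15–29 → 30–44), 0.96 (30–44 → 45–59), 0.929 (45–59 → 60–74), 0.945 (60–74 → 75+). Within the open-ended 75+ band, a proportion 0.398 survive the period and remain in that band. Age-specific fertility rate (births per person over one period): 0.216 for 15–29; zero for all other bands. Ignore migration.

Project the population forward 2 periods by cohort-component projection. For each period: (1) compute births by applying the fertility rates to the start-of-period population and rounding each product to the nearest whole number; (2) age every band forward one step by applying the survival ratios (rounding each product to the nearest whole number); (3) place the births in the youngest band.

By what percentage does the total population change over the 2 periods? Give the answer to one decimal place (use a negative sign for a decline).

-23.4

[period 1]
Births: 860 * 0.216 = 186
15–29: 1510 * 0.976 = 1474
30–44: 860 * 0.964 = 829
45–59: 1120 * 0.96 = 1075
60–74: 1520 * 0.929 = 1412
75+: 2010 * 0.945 + 700 * 0.398 = 1899 + 279 = 2178
→ [186, 1474, 829, 1075, 1412, 2178]
[period 2]
Births: 1474 * 0.216 = 318
15–29: 186 * 0.976 = 182
30–44: 1474 * 0.964 = 1421
45–59: 829 * 0.96 = 796
60–74: 1075 * 0.929 = 999
75+: 1412 * 0.945 + 2178 * 0.398 = 1334 + 867 = 2201
→ [318, 182, 1421, 796, 999, 2201]
Total: 7720 → 5917; change = -1803; percentage change = -23.4%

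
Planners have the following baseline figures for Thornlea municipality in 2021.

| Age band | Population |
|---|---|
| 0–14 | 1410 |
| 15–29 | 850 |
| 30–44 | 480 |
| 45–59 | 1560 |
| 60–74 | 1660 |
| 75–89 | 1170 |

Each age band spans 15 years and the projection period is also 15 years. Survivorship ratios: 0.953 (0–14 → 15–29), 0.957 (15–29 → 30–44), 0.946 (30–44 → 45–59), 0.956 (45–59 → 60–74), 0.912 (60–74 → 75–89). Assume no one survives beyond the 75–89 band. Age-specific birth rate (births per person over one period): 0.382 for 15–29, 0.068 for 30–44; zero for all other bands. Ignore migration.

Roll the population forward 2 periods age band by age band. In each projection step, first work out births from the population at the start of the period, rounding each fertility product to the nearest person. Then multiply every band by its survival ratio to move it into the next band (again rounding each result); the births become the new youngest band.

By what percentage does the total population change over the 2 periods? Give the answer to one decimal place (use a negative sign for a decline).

— Period 1 —
Births: 850 × 0.382 = 325 ; 480 × 0.068 = 33 → total 358
15–29: 1410 × 0.953 = 1344
30–44: 850 × 0.957 = 813
45–59: 480 × 0.946 = 454
60–74: 1560 × 0.956 = 1491
75–89: 1660 × 0.912 = 1514
Population now: 0–14=358, 15–29=1344, 30–44=813, 45–59=454, 60–74=1491, 75–89=1514
— Period 2 —
Births: 1344 × 0.382 = 513 ; 813 × 0.068 = 55 → total 568
15–29: 358 × 0.953 = 341
30–44: 1344 × 0.957 = 1286
45–59: 813 × 0.946 = 769
60–74: 454 × 0.956 = 434
75–89: 1491 × 0.912 = 1360
Population now: 0–14=568, 15–29=341, 30–44=1286, 45–59=769, 60–74=434, 75–89=1360
Total: 7130 → 4758; change = -2372; percentage change = -33.3%

-33.3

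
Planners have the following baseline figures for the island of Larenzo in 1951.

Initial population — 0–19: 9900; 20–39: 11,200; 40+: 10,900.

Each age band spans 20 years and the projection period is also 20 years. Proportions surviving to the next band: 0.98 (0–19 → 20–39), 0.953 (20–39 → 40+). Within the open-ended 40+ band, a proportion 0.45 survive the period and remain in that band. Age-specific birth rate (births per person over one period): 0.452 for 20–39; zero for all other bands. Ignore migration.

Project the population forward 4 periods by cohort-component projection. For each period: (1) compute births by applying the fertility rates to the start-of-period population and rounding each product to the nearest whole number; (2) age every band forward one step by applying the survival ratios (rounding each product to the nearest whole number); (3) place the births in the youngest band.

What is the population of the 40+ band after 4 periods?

Call the bands 1 to 3, youngest first.
Period 1:
Births: 11200 × 0.452 = 5062
Band 2: 9900 × 0.98 = 9702
Band 3: 11200 × 0.953 + 10900 × 0.45 = 10674 + 4905 = 15579
Population now: 0–19=5062, 20–39=9702, 40+=15579
Period 2:
Births: 9702 × 0.452 = 4385
Band 2: 5062 × 0.98 = 4961
Band 3: 9702 × 0.953 + 15579 × 0.45 = 9246 + 7011 = 16257
Population now: 0–19=4385, 20–39=4961, 40+=16257
Period 3:
Births: 4961 × 0.452 = 2242
Band 2: 4385 × 0.98 = 4297
Band 3: 4961 × 0.953 + 16257 × 0.45 = 4728 + 7316 = 12044
Population now: 0–19=2242, 20–39=4297, 40+=12044
Period 4:
Births: 4297 × 0.452 = 1942
Band 2: 2242 × 0.98 = 2197
Band 3: 4297 × 0.953 + 12044 × 0.45 = 4095 + 5420 = 9515
Population now: 0–19=1942, 20–39=2197, 40+=9515

9515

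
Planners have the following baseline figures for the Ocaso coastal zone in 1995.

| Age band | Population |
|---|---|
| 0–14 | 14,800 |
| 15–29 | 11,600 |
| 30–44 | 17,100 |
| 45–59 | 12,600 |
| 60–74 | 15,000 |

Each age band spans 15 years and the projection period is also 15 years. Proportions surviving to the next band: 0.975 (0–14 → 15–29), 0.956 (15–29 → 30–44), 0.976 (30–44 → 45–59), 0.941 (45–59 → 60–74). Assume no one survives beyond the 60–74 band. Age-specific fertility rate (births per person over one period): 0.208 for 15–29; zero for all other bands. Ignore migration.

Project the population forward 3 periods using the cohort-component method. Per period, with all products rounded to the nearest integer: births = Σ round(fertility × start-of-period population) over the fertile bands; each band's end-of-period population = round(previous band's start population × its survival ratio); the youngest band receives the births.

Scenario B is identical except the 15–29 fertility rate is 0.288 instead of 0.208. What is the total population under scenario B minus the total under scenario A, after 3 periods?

2440

Period 1.
Births: 11600 × 0.208 = 2413
15–29: 14800 × 0.975 = 14430
30–44: 11600 × 0.956 = 11090
45–59: 17100 × 0.976 = 16690
60–74: 12600 × 0.941 = 11857
Population now: 0–14=2413, 15–29=14430, 30–44=11090, 45–59=16690, 60–74=11857
Period 2.
Births: 14430 × 0.208 = 3001
15–29: 2413 × 0.975 = 2353
30–44: 14430 × 0.956 = 13795
45–59: 11090 × 0.976 = 10824
60–74: 16690 × 0.941 = 15705
Population now: 0–14=3001, 15–29=2353, 30–44=13795, 45–59=10824, 60–74=15705
Period 3.
Births: 2353 × 0.208 = 489
15–29: 3001 × 0.975 = 2926
30–44: 2353 × 0.956 = 2249
45–59: 13795 × 0.976 = 13464
60–74: 10824 × 0.941 = 10185
Population now: 0–14=489, 15–29=2926, 30–44=2249, 45–59=13464, 60–74=10185
Scenario A total after 3 periods: 29313
Scenario B projection —
Period 1.
Births: 11600 × 0.288 = 3341
15–29: 14800 × 0.975 = 14430
30–44: 11600 × 0.956 = 11090
45–59: 17100 × 0.976 = 16690
60–74: 12600 × 0.941 = 11857
Population now: 0–14=3341, 15–29=14430, 30–44=11090, 45–59=16690, 60–74=11857
Period 2.
Births: 14430 × 0.288 = 4156
15–29: 3341 × 0.975 = 3257
30–44: 14430 × 0.956 = 13795
45–59: 11090 × 0.976 = 10824
60–74: 16690 × 0.941 = 15705
Population now: 0–14=4156, 15–29=3257, 30–44=13795, 45–59=10824, 60–74=15705
Period 3.
Births: 3257 × 0.288 = 938
15–29: 4156 × 0.975 = 4052
30–44: 3257 × 0.956 = 3114
45–59: 13795 × 0.976 = 13464
60–74: 10824 × 0.941 = 10185
Population now: 0–14=938, 15–29=4052, 30–44=3114, 45–59=13464, 60–74=10185
Scenario B total after 3 periods: 31753
Difference B − A = 31753 − 29313 = 2440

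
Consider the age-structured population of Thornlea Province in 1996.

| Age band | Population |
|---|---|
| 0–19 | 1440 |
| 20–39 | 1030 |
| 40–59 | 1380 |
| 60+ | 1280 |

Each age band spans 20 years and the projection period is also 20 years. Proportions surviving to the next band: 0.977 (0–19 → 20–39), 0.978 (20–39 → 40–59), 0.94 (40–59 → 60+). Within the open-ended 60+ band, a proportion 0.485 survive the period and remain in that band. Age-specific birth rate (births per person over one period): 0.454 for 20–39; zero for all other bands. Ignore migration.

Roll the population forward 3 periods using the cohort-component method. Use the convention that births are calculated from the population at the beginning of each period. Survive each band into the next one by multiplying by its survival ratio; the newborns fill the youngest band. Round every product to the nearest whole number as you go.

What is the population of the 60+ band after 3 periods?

2203

Period 1.
Births: 1030 × 0.454 = 468
20–39: 1440 × 0.977 = 1407
40–59: 1030 × 0.978 = 1007
60+: 1380 × 0.94 + 1280 × 0.485 = 1297 + 621 = 1918
Population now: 0–19=468, 20–39=1407, 40–59=1007, 60+=1918
Period 2.
Births: 1407 × 0.454 = 639
20–39: 468 × 0.977 = 457
40–59: 1407 × 0.978 = 1376
60+: 1007 × 0.94 + 1918 × 0.485 = 947 + 930 = 1877
Population now: 0–19=639, 20–39=457, 40–59=1376, 60+=1877
Period 3.
Births: 457 × 0.454 = 207
20–39: 639 × 0.977 = 624
40–59: 457 × 0.978 = 447
60+: 1376 × 0.94 + 1877 × 0.485 = 1293 + 910 = 2203
Population now: 0–19=207, 20–39=624, 40–59=447, 60+=2203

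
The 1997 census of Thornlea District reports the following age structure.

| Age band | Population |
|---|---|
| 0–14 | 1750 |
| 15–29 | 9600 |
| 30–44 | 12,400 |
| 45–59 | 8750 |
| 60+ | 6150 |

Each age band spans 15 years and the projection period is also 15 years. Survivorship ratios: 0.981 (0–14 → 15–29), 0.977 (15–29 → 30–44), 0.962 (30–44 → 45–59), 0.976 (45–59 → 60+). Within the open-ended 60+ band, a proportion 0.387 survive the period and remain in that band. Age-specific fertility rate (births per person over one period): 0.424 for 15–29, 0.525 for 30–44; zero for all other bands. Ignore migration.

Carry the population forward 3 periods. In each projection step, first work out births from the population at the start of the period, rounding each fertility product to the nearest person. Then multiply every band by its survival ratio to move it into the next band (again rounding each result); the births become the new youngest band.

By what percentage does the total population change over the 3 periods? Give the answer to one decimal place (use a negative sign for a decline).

-2.9

Let band 1 be 0–14 through band 5 = 60+.
After projecting period 1:
Births: 9600 * 0.424 = 4070 ; 12400 * 0.525 = 6510 → total 10580
Band 2: 1750 * 0.981 = 1717
Band 3: 9600 * 0.977 = 9379
Band 4: 12400 * 0.962 = 11929
Band 5: 8750 * 0.976 + 6150 * 0.387 = 8540 + 2380 = 10920
Population now: 0–14=10580, 15–29=1717, 30–44=9379, 45–59=11929, 60+=10920
After projecting period 2:
Births: 1717 * 0.424 = 728 ; 9379 * 0.525 = 4924 → total 5652
Band 2: 10580 * 0.981 = 10379
Band 3: 1717 * 0.977 = 1678
Band 4: 9379 * 0.962 = 9023
Band 5: 11929 * 0.976 + 10920 * 0.387 = 11643 + 4226 = 15869
Population now: 0–14=5652, 15–29=10379, 30–44=1678, 45–59=9023, 60+=15869
After projecting period 3:
Births: 10379 * 0.424 = 4401 ; 1678 * 0.525 = 881 → total 5282
Band 2: 5652 * 0.981 = 5545
Band 3: 10379 * 0.977 = 10140
Band 4: 1678 * 0.962 = 1614
Band 5: 9023 * 0.976 + 15869 * 0.387 = 8806 + 6141 = 14947
Population now: 0–14=5282, 15–29=5545, 30–44=10140, 45–59=1614, 60+=14947
Total: 38650 → 37528; change = -1122; percentage change = -2.9%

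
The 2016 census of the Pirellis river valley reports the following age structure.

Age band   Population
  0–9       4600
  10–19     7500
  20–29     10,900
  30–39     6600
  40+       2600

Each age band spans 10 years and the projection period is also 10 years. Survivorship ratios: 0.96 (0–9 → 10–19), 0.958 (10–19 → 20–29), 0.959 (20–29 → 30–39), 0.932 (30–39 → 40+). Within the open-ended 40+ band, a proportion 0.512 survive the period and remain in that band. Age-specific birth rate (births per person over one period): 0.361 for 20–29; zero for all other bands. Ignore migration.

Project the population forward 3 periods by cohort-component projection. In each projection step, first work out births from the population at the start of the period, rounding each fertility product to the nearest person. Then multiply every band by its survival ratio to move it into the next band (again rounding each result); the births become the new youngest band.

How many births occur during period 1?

3935

Numbering the groups 1..5 from youngest to oldest:
Period 1:
Births: 10900 × 0.361 = 3935
Group 2: 4600 × 0.96 = 4416
Group 3: 7500 × 0.958 = 7185
Group 4: 10900 × 0.959 = 10453
Group 5: 6600 × 0.932 + 2600 × 0.512 = 6151 + 1331 = 7482
Population now: 0–9=3935, 10–19=4416, 20–29=7185, 30–39=10453, 40+=7482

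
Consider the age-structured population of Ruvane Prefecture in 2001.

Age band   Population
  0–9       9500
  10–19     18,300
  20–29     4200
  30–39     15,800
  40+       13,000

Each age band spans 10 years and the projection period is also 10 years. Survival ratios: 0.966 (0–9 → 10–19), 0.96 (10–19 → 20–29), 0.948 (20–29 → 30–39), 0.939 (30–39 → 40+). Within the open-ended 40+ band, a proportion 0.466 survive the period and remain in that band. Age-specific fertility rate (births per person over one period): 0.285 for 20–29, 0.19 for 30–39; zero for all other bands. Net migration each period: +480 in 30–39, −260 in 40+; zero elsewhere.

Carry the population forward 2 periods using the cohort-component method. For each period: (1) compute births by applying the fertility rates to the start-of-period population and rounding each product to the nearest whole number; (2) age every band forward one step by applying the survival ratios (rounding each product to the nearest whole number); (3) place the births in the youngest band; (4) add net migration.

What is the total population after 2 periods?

49400

Numbering the groups 1..5 from youngest to oldest:
Period 1:
Births: 4200 * 0.285 = 1197  |  15800 * 0.19 = 3002 — total 4199
Group 2: 9500 * 0.966 = 9177
Group 3: 18300 * 0.96 = 17568
Group 4: 4200 * 0.948 = 3982
Group 5: 15800 * 0.939 + 13000 * 0.466 = 14836 + 6058 = 20894
Net migration: Group 4 + 480 → 4462; Group 5 − 260 → 20634
End of period: [4199, 9177, 17568, 4462, 20634]
Period 2:
Births: 17568 * 0.285 = 5007  |  4462 * 0.19 = 848 — total 5855
Group 2: 4199 * 0.966 = 4056
Group 3: 9177 * 0.96 = 8810
Group 4: 17568 * 0.948 = 16654
Group 5: 4462 * 0.939 + 20634 * 0.466 = 4190 + 9615 = 13805
Net migration: Group 4 + 480 → 17134; Group 5 − 260 → 13545
End of period: [5855, 4056, 8810, 17134, 13545]
Total after period 2: 5855 + 4056 + 8810 + 17134 + 13545 = 49400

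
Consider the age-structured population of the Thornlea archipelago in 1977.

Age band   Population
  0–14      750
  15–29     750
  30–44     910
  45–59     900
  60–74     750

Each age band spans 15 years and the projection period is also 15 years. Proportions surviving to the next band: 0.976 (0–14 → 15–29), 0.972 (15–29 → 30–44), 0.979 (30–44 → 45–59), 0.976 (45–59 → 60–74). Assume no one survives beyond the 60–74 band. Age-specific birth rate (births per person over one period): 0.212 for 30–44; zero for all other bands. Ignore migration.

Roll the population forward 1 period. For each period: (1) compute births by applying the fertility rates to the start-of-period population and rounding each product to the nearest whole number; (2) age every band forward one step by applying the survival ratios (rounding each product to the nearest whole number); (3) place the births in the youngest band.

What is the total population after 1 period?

3423

Period 1.
Births: 910 * 0.212 = 193
15–29: 750 * 0.976 = 732
30–44: 750 * 0.972 = 729
45–59: 910 * 0.979 = 891
60–74: 900 * 0.976 = 878
→ [193, 732, 729, 891, 878]
Total after period 1: 193 + 732 + 729 + 891 + 878 = 3423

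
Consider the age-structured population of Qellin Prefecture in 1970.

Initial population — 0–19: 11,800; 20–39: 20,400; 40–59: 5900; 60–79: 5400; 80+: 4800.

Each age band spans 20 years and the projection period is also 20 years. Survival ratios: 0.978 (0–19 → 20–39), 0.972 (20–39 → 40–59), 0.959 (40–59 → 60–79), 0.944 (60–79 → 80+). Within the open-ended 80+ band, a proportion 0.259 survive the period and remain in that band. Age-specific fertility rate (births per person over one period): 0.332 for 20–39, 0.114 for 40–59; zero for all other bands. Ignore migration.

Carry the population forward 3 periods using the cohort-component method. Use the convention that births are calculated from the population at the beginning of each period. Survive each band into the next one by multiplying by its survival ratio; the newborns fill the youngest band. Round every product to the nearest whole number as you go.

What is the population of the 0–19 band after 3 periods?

[period 1]
Births: 20400 × 0.332 = 6773 ; 5900 × 0.114 = 673 ⇒ total 7446
20–39: 11800 × 0.978 = 11540
40–59: 20400 × 0.972 = 19829
60–79: 5900 × 0.959 = 5658
80+: 5400 × 0.944 + 4800 × 0.259 = 5098 + 1243 = 6341
End of period: [7446, 11540, 19829, 5658, 6341]
[period 2]
Births: 11540 × 0.332 = 3831 ; 19829 × 0.114 = 2261 ⇒ total 6092
20–39: 7446 × 0.978 = 7282
40–59: 11540 × 0.972 = 11217
60–79: 19829 × 0.959 = 19016
80+: 5658 × 0.944 + 6341 × 0.259 = 5341 + 1642 = 6983
End of period: [6092, 7282, 11217, 19016, 6983]
[period 3]
Births: 7282 × 0.332 = 2418 ; 11217 × 0.114 = 1279 ⇒ total 3697
20–39: 6092 × 0.978 = 5958
40–59: 7282 × 0.972 = 7078
60–79: 11217 × 0.959 = 10757
80+: 19016 × 0.944 + 6983 × 0.259 = 17951 + 1809 = 19760
End of period: [3697, 5958, 7078, 10757, 19760]

3697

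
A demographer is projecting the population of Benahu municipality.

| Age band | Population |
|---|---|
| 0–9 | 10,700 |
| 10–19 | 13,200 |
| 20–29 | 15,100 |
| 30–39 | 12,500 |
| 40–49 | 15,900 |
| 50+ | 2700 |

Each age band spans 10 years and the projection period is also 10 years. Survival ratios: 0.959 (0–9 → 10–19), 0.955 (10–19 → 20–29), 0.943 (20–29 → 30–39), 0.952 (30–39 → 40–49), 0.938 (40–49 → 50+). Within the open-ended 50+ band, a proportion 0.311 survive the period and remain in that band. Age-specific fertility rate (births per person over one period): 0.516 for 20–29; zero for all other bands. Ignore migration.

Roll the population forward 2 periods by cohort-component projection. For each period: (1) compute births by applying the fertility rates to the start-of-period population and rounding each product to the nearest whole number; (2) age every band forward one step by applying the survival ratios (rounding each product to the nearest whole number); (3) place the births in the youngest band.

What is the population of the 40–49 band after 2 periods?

[period 1]
Births: 15100 × 0.516 = 7792
10–19: 10700 × 0.959 = 10261
20–29: 13200 × 0.955 = 12606
30–39: 15100 × 0.943 = 14239
40–49: 12500 × 0.952 = 11900
50+: 15900 × 0.938 + 2700 × 0.311 = 14914 + 840 = 15754
End of period: [7792, 10261, 12606, 14239, 11900, 15754]
[period 2]
Births: 12606 × 0.516 = 6505
10–19: 7792 × 0.959 = 7473
20–29: 10261 × 0.955 = 9799
30–39: 12606 × 0.943 = 11887
40–49: 14239 × 0.952 = 13556
50+: 11900 × 0.938 + 15754 × 0.311 = 11162 + 4899 = 16061
End of period: [6505, 7473, 9799, 11887, 13556, 16061]

13556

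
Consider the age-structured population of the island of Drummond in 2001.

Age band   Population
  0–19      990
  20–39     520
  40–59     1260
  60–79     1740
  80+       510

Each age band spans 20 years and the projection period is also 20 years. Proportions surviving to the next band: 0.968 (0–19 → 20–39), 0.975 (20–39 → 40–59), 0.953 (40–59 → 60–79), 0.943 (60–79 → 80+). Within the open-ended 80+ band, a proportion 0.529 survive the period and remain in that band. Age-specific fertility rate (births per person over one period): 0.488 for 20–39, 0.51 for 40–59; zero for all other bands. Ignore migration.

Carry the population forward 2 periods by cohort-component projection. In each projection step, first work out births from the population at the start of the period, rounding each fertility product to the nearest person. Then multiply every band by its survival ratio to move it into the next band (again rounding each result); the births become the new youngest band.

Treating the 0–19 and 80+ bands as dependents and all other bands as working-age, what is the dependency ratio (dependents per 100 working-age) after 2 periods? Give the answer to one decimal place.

125.6

Let band 1 be 0–19 through band 5 = 80+.
Period 1:
Births: 520 * 0.488 = 254, 1260 * 0.51 = 643 — total 897
Band 2: 990 * 0.968 = 958
Band 3: 520 * 0.975 = 507
Band 4: 1260 * 0.953 = 1201
Band 5: 1740 * 0.943 + 510 * 0.529 = 1641 + 270 = 1911
End of period: [897, 958, 507, 1201, 1911]
Period 2:
Births: 958 * 0.488 = 468, 507 * 0.51 = 259 — total 727
Band 2: 897 * 0.968 = 868
Band 3: 958 * 0.975 = 934
Band 4: 507 * 0.953 = 483
Band 5: 1201 * 0.943 + 1911 * 0.529 = 1133 + 1011 = 2144
End of period: [727, 868, 934, 483, 2144]
Dependents (band 0–19 + band 80+) = 727 + 2144 = 2871; working-age = 2285; ratio = 2871/2285 × 100 = 125.6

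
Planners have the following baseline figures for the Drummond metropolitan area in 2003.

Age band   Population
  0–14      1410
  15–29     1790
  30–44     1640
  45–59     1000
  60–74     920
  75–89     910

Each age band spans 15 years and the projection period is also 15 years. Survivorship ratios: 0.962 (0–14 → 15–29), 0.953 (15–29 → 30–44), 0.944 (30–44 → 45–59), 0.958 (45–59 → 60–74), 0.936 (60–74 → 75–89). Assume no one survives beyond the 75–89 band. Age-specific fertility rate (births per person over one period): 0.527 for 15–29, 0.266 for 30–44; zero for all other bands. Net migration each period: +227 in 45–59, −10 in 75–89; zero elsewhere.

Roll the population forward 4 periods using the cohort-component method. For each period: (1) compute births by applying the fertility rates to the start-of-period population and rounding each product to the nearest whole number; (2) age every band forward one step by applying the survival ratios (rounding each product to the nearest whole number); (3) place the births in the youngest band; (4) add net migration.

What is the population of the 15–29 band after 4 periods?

(Groups numbered youngest = 1 to oldest = 6.)
After projecting period 1:
Births: 1790 × 0.527 = 943 ; 1640 × 0.266 = 436 ⇒ total 1379
Group 2: 1410 × 0.962 = 1356
Group 3: 1790 × 0.953 = 1706
Group 4: 1640 × 0.944 = 1548
Group 5: 1000 × 0.958 = 958
Group 6: 920 × 0.936 = 861
Net migration: Group 4 + 227 → 1775; Group 6 − 10 → 851
Population now: 0–14=1379, 15–29=1356, 30–44=1706, 45–59=1775, 60–74=958, 75–89=851
After projecting period 2:
Births: 1356 × 0.527 = 715 ; 1706 × 0.266 = 454 ⇒ total 1169
Group 2: 1379 × 0.962 = 1327
Group 3: 1356 × 0.953 = 1292
Group 4: 1706 × 0.944 = 1610
Group 5: 1775 × 0.958 = 1700
Group 6: 958 × 0.936 = 897
Net migration: Group 4 + 227 → 1837; Group 6 − 10 → 887
Population now: 0–14=1169, 15–29=1327, 30–44=1292, 45–59=1837, 60–74=1700, 75–89=887
After projecting period 3:
Births: 1327 × 0.527 = 699 ; 1292 × 0.266 = 344 ⇒ total 1043
Group 2: 1169 × 0.962 = 1125
Group 3: 1327 × 0.953 = 1265
Group 4: 1292 × 0.944 = 1220
Group 5: 1837 × 0.958 = 1760
Group 6: 1700 × 0.936 = 1591
Net migration: Group 4 + 227 → 1447; Group 6 − 10 → 1581
Population now: 0–14=1043, 15–29=1125, 30–44=1265, 45–59=1447, 60–74=1760, 75–89=1581
After projecting period 4:
Births: 1125 × 0.527 = 593 ; 1265 × 0.266 = 336 ⇒ total 929
Group 2: 1043 × 0.962 = 1003
Group 3: 1125 × 0.953 = 1072
Group 4: 1265 × 0.944 = 1194
Group 5: 1447 × 0.958 = 1386
Group 6: 1760 × 0.936 = 1647
Net migration: Group 4 + 227 → 1421; Group 6 − 10 → 1637
Population now: 0–14=929, 15–29=1003, 30–44=1072, 45–59=1421, 60–74=1386, 75–89=1637

1003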